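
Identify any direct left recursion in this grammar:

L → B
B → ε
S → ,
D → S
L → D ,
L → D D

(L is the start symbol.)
No direct left recursion

Direct left recursion occurs when N → N α for some non-terminal N (the right-hand side begins with the left-hand side itself).

L → B: starts with B
B → ε: starts with ε
S → ,: starts with ','
D → S: starts with S
L → D ,: starts with D
L → D D: starts with D

No direct left recursion found.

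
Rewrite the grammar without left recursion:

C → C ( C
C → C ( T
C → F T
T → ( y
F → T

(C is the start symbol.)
C is directly left-recursive. The standard transformation for
  A → A α₁ | ... | A α_m | β₁ | ... | β_n
is
  A  → β₁ A' | ... | β_n A'
  A' → α₁ A' | ... | α_m A' | ε

C → F T becomes C → F T C'
C → C ( C becomes C' → ( C C'
C → C ( T becomes C' → ( T C'
Add C' → ε

Productions for other non-terminals are unchanged:
  T → ( y
  F → T

Resulting grammar:
C → F T C'
C' → ( C C'
C' → ( T C'
C' → ε
T → ( y
F → T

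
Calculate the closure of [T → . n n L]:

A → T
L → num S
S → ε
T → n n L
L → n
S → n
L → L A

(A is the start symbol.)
{ [T → . n n L] }

To compute CLOSURE, for each item [A → α.Bβ] where B is a non-terminal, add [B → .γ] for all productions B → γ; repeat for the newly added items until nothing changes.

Start with: [T → . n n L]
The dot precedes the terminal n, so nothing is added.

CLOSURE = { [T → . n n L] }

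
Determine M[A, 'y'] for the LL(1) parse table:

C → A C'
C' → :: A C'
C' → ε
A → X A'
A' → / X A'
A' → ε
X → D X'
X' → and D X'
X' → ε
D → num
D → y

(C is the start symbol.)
A → X A'

To find M[A, 'y'], we find productions for A where 'y' is in the predict set (PREDICT(N → α) = (FIRST(α) \ {ε}) ∪ (FOLLOW(N) if α ⇒* ε)).

Relevant sets:
  FIRST(X) = { 'num', 'y' }

A → X A': PREDICT = { 'num', 'y' }
  'y' is in predict set, so this production goes in M[A, 'y']

M[A, 'y'] = A → X A'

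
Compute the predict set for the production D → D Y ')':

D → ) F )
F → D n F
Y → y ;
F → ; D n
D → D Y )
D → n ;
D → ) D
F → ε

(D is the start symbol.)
PREDICT(D → D Y ')') = (FIRST(RHS) \ {ε}) ∪ (FOLLOW(D) if ε ∈ FIRST(RHS), i.e. RHS ⇒* ε)
FIRST(D) = { ')', 'n' }
FIRST(D Y ')') = { ')', 'n' }
ε ∉ FIRST(D Y ')'), so FOLLOW(D) is not added.
PREDICT(D → D Y ')') = { ')', 'n' }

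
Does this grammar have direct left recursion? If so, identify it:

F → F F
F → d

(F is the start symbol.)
F → F F: LEFT RECURSIVE (starts with F)
F → d: starts with d

The grammar has direct left recursion on: F.

Answer: Yes, F is left-recursive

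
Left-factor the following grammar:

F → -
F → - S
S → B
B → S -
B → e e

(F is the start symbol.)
Left-factoring transforms A → αβ₁ | αβ₂ into A → αA' and A' → β₁ | β₂
(α is the longest common prefix among the alternatives). Repeat until
no nonterminal has two alternatives with a common prefix.

Round 1: F has alternatives sharing prefix '-'. Introduce F': F → - F'
  Add: F' → ε
  Add: F' → S

No remaining common prefixes — done.

Resulting grammar:
F → - F'
F' → ε
F' → S
S → B
B → S -
B → e e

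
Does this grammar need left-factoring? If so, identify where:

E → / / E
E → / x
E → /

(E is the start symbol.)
Yes, E has productions with common prefix '/'

Left-factoring is needed when two productions for the same non-terminal
share a common prefix on the right-hand side.

Productions for E:
  E → / / E
  E → / x
  E → /

Found common prefix '/' in productions for E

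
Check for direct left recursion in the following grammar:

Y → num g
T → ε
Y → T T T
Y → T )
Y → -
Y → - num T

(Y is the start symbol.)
No direct left recursion

Direct left recursion occurs when N → N α for some non-terminal N (the right-hand side begins with the left-hand side itself).

Y → num g: starts with num
T → ε: starts with ε
Y → T T T: starts with T
Y → T ): starts with T
Y → -: starts with '-'
Y → - num T: starts with '-'

No direct left recursion found.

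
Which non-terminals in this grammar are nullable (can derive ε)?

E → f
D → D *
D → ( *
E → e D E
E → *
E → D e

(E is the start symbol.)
None

There are no ε-productions, so no non-terminal can derive ε.
No non-terminals are nullable.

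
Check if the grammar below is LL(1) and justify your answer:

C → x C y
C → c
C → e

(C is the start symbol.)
A grammar is LL(1) if for each non-terminal N with multiple productions, the predict sets of those productions are pairwise disjoint, where PREDICT(N → α) = (FIRST(α) \ {ε}) ∪ (FOLLOW(N) if α ⇒* ε).

For C:
  PREDICT(C → x C y) = { 'x' }
  PREDICT(C → c) = { 'c' }
  PREDICT(C → e) = { 'e' }

All predict sets are disjoint. The grammar IS LL(1).

Answer: Yes, the grammar is LL(1).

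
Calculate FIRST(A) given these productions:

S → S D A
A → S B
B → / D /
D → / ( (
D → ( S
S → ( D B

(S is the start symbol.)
{ '(' }

To compute FIRST(A), examine every production with A on the left-hand side, reading each right-hand side left to right until a non-nullable symbol is reached.

FIRST sets of the other non-terminals involved (by the same procedure, iterated to a fixed point):
  FIRST(S) = { '(' }

From A → S B:
  - S is a non-terminal: add FIRST(S) \ {ε} = { '(' }
    S is not nullable, so stop

Collecting: FIRST(A) = { '(' }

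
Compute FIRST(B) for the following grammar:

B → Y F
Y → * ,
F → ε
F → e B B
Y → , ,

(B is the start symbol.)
FIRST sets of the other non-terminals involved (by the same procedure, iterated to a fixed point):
  FIRST(Y) = { '*', ',' }

From B → Y F:
  - Y is a non-terminal: add FIRST(Y) \ {ε} = { '*', ',' }
    Y is not nullable, so stop

Collecting: FIRST(B) = { '*', ',' }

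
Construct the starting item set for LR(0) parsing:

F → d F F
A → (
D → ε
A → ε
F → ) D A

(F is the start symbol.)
{ [F → . ) D A], [F → . d F F], [F' → . F] }

First, augment the grammar with F' → F
I₀ = CLOSURE({ [F' → . F] }):
  [F' → . F] has the dot before F: add [F → . d F F], [F → . ) D A]
No further items can be added.

I₀ = { [F → . ) D A], [F → . d F F], [F' → . F] }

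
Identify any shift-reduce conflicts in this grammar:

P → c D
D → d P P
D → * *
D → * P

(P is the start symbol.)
No shift-reduce conflicts

A shift-reduce conflict occurs when an LR(0) state has both:
  - a complete (reduce) item [A → α .] (dot at the end), and
  - a shift item [B → β . c γ] (dot before a terminal).

Augment with P' → P and build the canonical LR(0) collection (I0 = CLOSURE({[P' → . P]}), then GOTO on every symbol after a dot until no new states appear). It has 10 states:
  I0: { [P → . c D], [P' → . P] }  — shift
  I1: { [P' → P .] }  — accept
  I2: { [D → . * *], [D → . * P], [D → . d P P], [P → c . D] }  — shift
  I3: { [D → * . *], [D → * . P], [P → . c D] }  — shift
  I4: { [P → c D .] }  — reduce
  I5: { [D → d . P P], [P → . c D] }  — shift
  I6: { [D → d P . P], [P → . c D] }  — shift
  I7: { [D → d P P .] }  — reduce
  I8: { [D → * * .] }  — reduce
  I9: { [D → * P .] }  — reduce

No state contains both a complete item and a shift item.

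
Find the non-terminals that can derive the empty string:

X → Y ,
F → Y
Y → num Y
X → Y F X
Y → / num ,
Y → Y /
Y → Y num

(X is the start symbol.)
There are no ε-productions, so no non-terminal can derive ε.
No non-terminals are nullable.

Answer: None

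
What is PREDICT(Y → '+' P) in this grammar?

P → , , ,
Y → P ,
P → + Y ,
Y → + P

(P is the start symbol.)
{ '+' }

PREDICT(Y → '+' P) = (FIRST(RHS) \ {ε}) ∪ (FOLLOW(Y) if ε ∈ FIRST(RHS), i.e. RHS ⇒* ε)
FIRST('+' P) = { '+' }
ε ∉ FIRST('+' P), so FOLLOW(Y) is not added.
PREDICT(Y → '+' P) = { '+' }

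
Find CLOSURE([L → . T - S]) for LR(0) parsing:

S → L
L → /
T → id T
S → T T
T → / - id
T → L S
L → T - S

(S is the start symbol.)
To compute CLOSURE, for each item [A → α.Bβ] where B is a non-terminal, add [B → .γ] for all productions B → γ; repeat for the newly added items until nothing changes.

Start with: [L → . T - S]
  [L → . T - S] has the dot before T: add [T → . id T], [T → . / - id], [T → . L S]
  [T → . L S] has the dot before L: add [L → . /]
No further items can be added.

CLOSURE = { [L → . /], [L → . T - S], [T → . / - id], [T → . L S], [T → . id T] }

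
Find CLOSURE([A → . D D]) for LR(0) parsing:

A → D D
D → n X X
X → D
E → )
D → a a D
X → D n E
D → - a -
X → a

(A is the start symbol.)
To compute CLOSURE, for each item [A → α.Bβ] where B is a non-terminal, add [B → .γ] for all productions B → γ; repeat for the newly added items until nothing changes.

Start with: [A → . D D]
  [A → . D D] has the dot before D: add [D → . n X X], [D → . a a D], [D → . - a -]
No further items can be added.

CLOSURE = { [A → . D D], [D → . - a -], [D → . a a D], [D → . n X X] }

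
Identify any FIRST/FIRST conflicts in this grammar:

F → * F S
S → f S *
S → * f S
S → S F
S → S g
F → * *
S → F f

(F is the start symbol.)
Yes. F → '*' F S / F → '*' '*' on { '*' }; S → f S '*' / S → S F on { 'f' }; S → f S '*' / S → S g on { 'f' }; S → '*' f S / S → S F on { '*' }; S → '*' f S / S → S g on { '*' }; S → '*' f S / S → F f on { '*' }; S → S F / S → S g on { '*', 'f' }; S → S F / S → F f on { '*' }; S → S g / S → F f on { '*' }

A FIRST/FIRST conflict occurs when two productions N → α and N → β for the same non-terminal have FIRST(α) ∩ FIRST(β) ≠ ∅ (with ε ∈ FIRST of a nullable right-hand side, so two nullable alternatives also conflict).

FIRST sets of the non-terminals at (or reachable through a nullable prefix from) the front of some alternative:
  FIRST(S) = { '*', 'f' }
  FIRST(F) = { '*' }

Productions for F:
  F → * F S: FIRST = { '*' }
  F → * *: FIRST = { '*' }
Productions for S:
  S → f S *: FIRST = { 'f' }
  S → * f S: FIRST = { '*' }
  S → S F: FIRST = { '*', 'f' }
  S → S g: FIRST = { '*', 'f' }
  S → F f: FIRST = { '*' }

Conflict for F: F → * F S and F → * *
  Overlap: { '*' }
Conflict for S: S → f S * and S → S F
  Overlap: { 'f' }
Conflict for S: S → f S * and S → S g
  Overlap: { 'f' }
Conflict for S: S → * f S and S → S F
  Overlap: { '*' }
Conflict for S: S → * f S and S → S g
  Overlap: { '*' }
Conflict for S: S → * f S and S → F f
  Overlap: { '*' }
Conflict for S: S → S F and S → S g
  Overlap: { '*', 'f' }
Conflict for S: S → S F and S → F f
  Overlap: { '*' }
Conflict for S: S → S g and S → F f
  Overlap: { '*' }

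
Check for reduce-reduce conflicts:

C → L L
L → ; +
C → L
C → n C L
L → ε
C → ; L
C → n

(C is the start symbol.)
Yes — I3: [C → L .] vs [L → .]; I4: [C → n .] vs [L → .]

A reduce-reduce conflict occurs when an LR(0) state has two complete items [A → α .] and [B → β .] — both call for a reduction, and with no lookahead the parser cannot choose between them.

Augment with C' → C and build the canonical LR(0) collection (I0 = CLOSURE({[C' → . C]}), then GOTO on every symbol after a dot until no new states appear). It has 11 states:
  I0: { [C → . ; L], [C → . L L], [C → . L], [C → . n C L], [C → . n], [C' → . C], [L → . ; +], [L → .] }  — shift, reduce
  I1: { [C → ; . L], [L → . ; +], [L → .], [L → ; . +] }  — shift, reduce
  I2: { [C' → C .] }  — accept
  I3: { [C → L . L], [C → L .], [L → . ; +], [L → .] }  — shift, 2 reduces
  I4: { [C → . ; L], [C → . L L], [C → . L], [C → . n C L], [C → . n], [C → n . C L], [C → n .], [L → . ; +], [L → .] }  — shift, 2 reduces
  I5: { [C → n C . L], [L → . ; +], [L → .] }  — shift, reduce
  I6: { [L → ; . +] }  — shift
  I7: { [C → n C L .] }  — reduce
  I8: { [L → ; + .] }  — reduce
  I9: { [C → L L .] }  — reduce
  I10: { [C → ; L .] }  — reduce

I3 contains complete items [C → L .], [L → .] — reduce-reduce conflict.
I4 contains complete items [C → n .], [L → .] — reduce-reduce conflict.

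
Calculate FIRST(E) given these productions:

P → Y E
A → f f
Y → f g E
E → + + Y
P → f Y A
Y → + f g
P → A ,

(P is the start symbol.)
From E → + + Y:
  - '+' is a terminal: add '+' and stop

Collecting: FIRST(E) = { '+' }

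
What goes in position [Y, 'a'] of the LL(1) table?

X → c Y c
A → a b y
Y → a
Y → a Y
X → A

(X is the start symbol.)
To find M[Y, 'a'], we find productions for Y where 'a' is in the predict set (PREDICT(N → α) = (FIRST(α) \ {ε}) ∪ (FOLLOW(N) if α ⇒* ε)).

Y → a: PREDICT = { 'a' }
  'a' is in predict set, so this production goes in M[Y, 'a']
Y → a Y: PREDICT = { 'a' }
  'a' is in predict set, so this production goes in M[Y, 'a']

M[Y, 'a'] = Y → a, Y → a Y  (a multiply-defined cell — the grammar is not LL(1))

Answer: Y → a, Y → a Y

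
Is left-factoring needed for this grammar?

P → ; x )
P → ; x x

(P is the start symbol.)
Yes, P has productions with common prefix '; x'

Left-factoring is needed when two productions for the same non-terminal
share a common prefix on the right-hand side.

Productions for P:
  P → ; x )
  P → ; x x

Found common prefix '; x' in productions for P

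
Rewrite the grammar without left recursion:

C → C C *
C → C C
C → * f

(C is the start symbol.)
C is directly left-recursive. The standard transformation for
  A → A α₁ | ... | A α_m | β₁ | ... | β_n
is
  A  → β₁ A' | ... | β_n A'
  A' → α₁ A' | ... | α_m A' | ε

C → * f becomes C → * f C'
C → C C * becomes C' → C * C'
C → C C becomes C' → C C'
Add C' → ε

Resulting grammar:
C → * f C'
C' → C * C'
C' → C C'
C' → ε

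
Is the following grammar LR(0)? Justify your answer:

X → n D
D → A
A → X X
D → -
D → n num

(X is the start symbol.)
Yes, the grammar is LR(0)

A grammar is LR(0) if no state in the canonical LR(0) collection has:
  - both a shift item (dot before a terminal) and a complete item (shift-reduce conflict), or
  - two or more complete items (reduce-reduce conflict; the accept item [X' → X .] counts as a complete item here).

Augment with X' → X and build the canonical LR(0) collection (I0 = CLOSURE({[X' → . X]}), then GOTO on every symbol after a dot until no new states appear). It has 10 states:
  I0: { [X → . n D], [X' → . X] }  — shift
  I1: { [X' → X .] }  — accept
  I2: { [A → . X X], [D → . -], [D → . A], [D → . n num], [X → . n D], [X → n . D] }  — shift
  I3: { [D → - .] }  — reduce
  I4: { [D → A .] }  — reduce
  I5: { [X → n D .] }  — reduce
  I6: { [A → X . X], [X → . n D] }  — shift
  I7: { [A → . X X], [D → . -], [D → . A], [D → . n num], [D → n . num], [X → . n D], [X → n . D] }  — shift
  I8: { [D → n num .] }  — reduce
  I9: { [A → X X .] }  — reduce

Every state is either a pure shift/goto state or contains exactly one complete item and nothing to shift — no conflicts. The grammar is LR(0).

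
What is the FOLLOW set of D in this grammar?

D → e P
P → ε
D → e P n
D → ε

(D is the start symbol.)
{ $ }

D is the start symbol, so $ ∈ FOLLOW(D).
D does not occur on any right-hand side.

Taking the union: FOLLOW(D) = { $ }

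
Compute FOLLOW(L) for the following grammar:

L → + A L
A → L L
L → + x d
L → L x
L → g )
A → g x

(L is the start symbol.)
{ $, '+', 'g', 'x' }

To compute FOLLOW(L), find every occurrence of L on a right-hand side N → α L β: add FIRST(β) \ {ε}, and if β is empty or nullable also add FOLLOW(N). Iterate to a fixed point.

L is the start symbol, so $ ∈ FOLLOW(L).
In L → + A L: L is at the end; this adds FOLLOW(L) to itself — nothing new
In A → L L: L is followed by L, add FIRST(L) \ {ε} = { '+', 'g' }
In A → L L: L is at the end, add FOLLOW(A)
In L → L x: L is followed by x, add FIRST(x) \ {ε} = { 'x' }

The FOLLOW sets referred to above (computed the same way, to a fixed point):
  FOLLOW(A) = { '+', 'g' }

Taking the union: FOLLOW(L) = { $, '+', 'g', 'x' }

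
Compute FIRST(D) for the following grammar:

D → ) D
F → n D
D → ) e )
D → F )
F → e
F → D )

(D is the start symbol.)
{ ')', 'e', 'n' }

FIRST sets of the other non-terminals involved (by the same procedure, iterated to a fixed point):
  FIRST(F) = { ')', 'e', 'n' }

From D → ) D:
  - ')' is a terminal: add ')' and stop
From D → ) e ):
  - ')' is a terminal: add ')' and stop
From D → F ):
  - F is a non-terminal: add FIRST(F) \ {ε} = { ')', 'e', 'n' }
    F is not nullable, so stop

Collecting: FIRST(D) = { ')', 'e', 'n' }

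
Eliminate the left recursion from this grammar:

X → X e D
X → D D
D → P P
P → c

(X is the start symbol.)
X → D D X'
X' → e D X'
X' → ε
D → P P
P → c

X is directly left-recursive. The standard transformation for
  A → A α₁ | ... | A α_m | β₁ | ... | β_n
is
  A  → β₁ A' | ... | β_n A'
  A' → α₁ A' | ... | α_m A' | ε

X → D D becomes X → D D X'
X → X e D becomes X' → e D X'
Add X' → ε

Productions for other non-terminals are unchanged:
  D → P P
  P → c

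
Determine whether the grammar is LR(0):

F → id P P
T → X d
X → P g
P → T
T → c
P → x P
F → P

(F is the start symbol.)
A grammar is LR(0) if no state in the canonical LR(0) collection has:
  - both a shift item (dot before a terminal) and a complete item (shift-reduce conflict), or
  - two or more complete items (reduce-reduce conflict; the accept item [F' → F .] counts as a complete item here).

Augment with F' → F and build the canonical LR(0) collection (I0 = CLOSURE({[F' → . F]}), then GOTO on every symbol after a dot until no new states appear). It has 13 states:
  I0: { [F → . P], [F → . id P P], [F' → . F], [P → . T], [P → . x P], [T → . X d], [T → . c], [X → . P g] }  — shift
  I1: { [F' → F .] }  — accept
  I2: { [F → P .], [X → P . g] }  — shift, reduce
  I3: { [P → T .] }  — reduce
  I4: { [T → X . d] }  — shift
  I5: { [T → c .] }  — reduce
  I6: { [F → id . P P], [P → . T], [P → . x P], [T → . X d], [T → . c], [X → . P g] }  — shift
  I7: { [P → . T], [P → . x P], [P → x . P], [T → . X d], [T → . c], [X → . P g] }  — shift
  I8: { [P → x P .], [X → P . g] }  — shift, reduce
  I9: { [X → P g .] }  — reduce
  I10: { [F → id P . P], [P → . T], [P → . x P], [T → . X d], [T → . c], [X → . P g], [X → P . g] }  — shift
  I11: { [F → id P P .], [X → P . g] }  — shift, reduce
  I12: { [T → X d .] }  — reduce

Conflict in state I2:
  Shift-reduce conflict between [F → P .] and [X → P . g]
So the grammar is NOT LR(0).

Answer: No. Shift-reduce conflict between [F → P .] and [X → P . g]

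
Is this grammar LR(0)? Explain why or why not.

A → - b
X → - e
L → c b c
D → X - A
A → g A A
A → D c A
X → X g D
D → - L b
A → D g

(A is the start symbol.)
Augment with A' → A and build the canonical LR(0) collection (I0 = CLOSURE({[A' → . A]}), then GOTO on every symbol after a dot until no new states appear). It has 23 states:
  I0: { [A → . - b], [A → . D c A], [A → . D g], [A → . g A A], [A' → . A], [D → . - L b], [D → . X - A], [X → . - e], [X → . X g D] }  — shift
  I1: { [A → - . b], [D → - . L b], [L → . c b c], [X → - . e] }  — shift
  I2: { [A' → A .] }  — accept
  I3: { [A → D . c A], [A → D . g] }  — shift
  I4: { [D → X . - A], [X → X . g D] }  — shift
  I5: { [A → . - b], [A → . D c A], [A → . D g], [A → . g A A], [A → g . A A], [D → . - L b], [D → . X - A], [X → . - e], [X → . X g D] }  — shift
  I6: { [A → . - b], [A → . D c A], [A → . D g], [A → . g A A], [A → g A . A], [D → . - L b], [D → . X - A], [X → . - e], [X → . X g D] }  — shift
  I7: { [A → g A A .] }  — reduce
  I8: { [A → . - b], [A → . D c A], [A → . D g], [A → . g A A], [D → . - L b], [D → . X - A], [D → X - . A], [X → . - e], [X → . X g D] }  — shift
  I9: { [D → . - L b], [D → . X - A], [X → . - e], [X → . X g D], [X → X g . D] }  — shift
  I10: { [D → - . L b], [L → . c b c], [X → - . e] }  — shift
  I11: { [X → X g D .] }  — reduce
  I12: { [D → - L . b] }  — shift
  I13: { [L → c . b c] }  — shift
  I14: { [X → - e .] }  — reduce
  I15: { [L → c b . c] }  — shift
  I16: { [L → c b c .] }  — reduce
  I17: { [D → - L b .] }  — reduce
  I18: { [D → X - A .] }  — reduce
  I19: { [A → . - b], [A → . D c A], [A → . D g], [A → . g A A], [A → D c . A], [D → . - L b], [D → . X - A], [X → . - e], [X → . X g D] }  — shift
  I20: { [A → D g .] }  — reduce
  I21: { [A → D c A .] }  — reduce
  I22: { [A → - b .] }  — reduce

Every state is either a pure shift/goto state or contains exactly one complete item and nothing to shift — no conflicts. The grammar is LR(0).

Answer: Yes, the grammar is LR(0)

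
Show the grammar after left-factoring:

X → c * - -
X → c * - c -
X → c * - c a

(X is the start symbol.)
X → c * - X'
X' → -
X' → c X''
X'' → -
X'' → a

Left-factoring transforms A → αβ₁ | αβ₂ into A → αA' and A' → β₁ | β₂
(α is the longest common prefix among the alternatives). Repeat until
no nonterminal has two alternatives with a common prefix.

Round 1: X has alternatives sharing prefix 'c * -'. Introduce X': X → c * - X'
  Add: X' → -
  Add: X' → c -
  Add: X' → c a

Round 2: X' has alternatives sharing prefix 'c'. Introduce X'': X' → c X''
  Add: X'' → -
  Add: X'' → a

No remaining common prefixes — done.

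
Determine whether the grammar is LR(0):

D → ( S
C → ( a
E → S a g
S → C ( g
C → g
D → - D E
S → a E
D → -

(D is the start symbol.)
No. Shift-reduce conflict between [D → - .] and [D → . ( S]

A grammar is LR(0) if no state in the canonical LR(0) collection has:
  - both a shift item (dot before a terminal) and a complete item (shift-reduce conflict), or
  - two or more complete items (reduce-reduce conflict; the accept item [D' → D .] counts as a complete item here).

Augment with D' → D and build the canonical LR(0) collection (I0 = CLOSURE({[D' → . D]}), then GOTO on every symbol after a dot until no new states appear). It has 18 states:
  I0: { [D → . ( S], [D → . - D E], [D → . -], [D' → . D] }  — shift
  I1: { [C → . ( a], [C → . g], [D → ( . S], [S → . C ( g], [S → . a E] }  — shift
  I2: { [D → - . D E], [D → - .], [D → . ( S], [D → . - D E], [D → . -] }  — shift, reduce
  I3: { [D' → D .] }  — accept
  I4: { [C → . ( a], [C → . g], [D → - D . E], [E → . S a g], [S → . C ( g], [S → . a E] }  — shift
  I5: { [C → ( . a] }  — shift
  I6: { [S → C . ( g] }  — shift
  I7: { [D → - D E .] }  — reduce
  I8: { [E → S . a g] }  — shift
  I9: { [C → . ( a], [C → . g], [E → . S a g], [S → . C ( g], [S → . a E], [S → a . E] }  — shift
  I10: { [C → g .] }  — reduce
  I11: { [S → a E .] }  — reduce
  I12: { [E → S a . g] }  — shift
  I13: { [E → S a g .] }  — reduce
  I14: { [S → C ( . g] }  — shift
  I15: { [S → C ( g .] }  — reduce
  I16: { [C → ( a .] }  — reduce
  I17: { [D → ( S .] }  — reduce

Conflict in state I2:
  Shift-reduce conflict between [D → - .] and [D → . ( S]
So the grammar is NOT LR(0).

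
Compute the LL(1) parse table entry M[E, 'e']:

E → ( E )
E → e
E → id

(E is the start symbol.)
E → e

To find M[E, 'e'], we find productions for E where 'e' is in the predict set (PREDICT(N → α) = (FIRST(α) \ {ε}) ∪ (FOLLOW(N) if α ⇒* ε)).

E → ( E ): PREDICT = { '(' }
E → e: PREDICT = { 'e' }
  'e' is in predict set, so this production goes in M[E, 'e']
E → id: PREDICT = { 'id' }

M[E, 'e'] = E → e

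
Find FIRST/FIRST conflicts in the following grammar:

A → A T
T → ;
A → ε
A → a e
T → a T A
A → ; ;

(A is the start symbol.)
Yes. A → A T / A → a e on { 'a' }; A → A T / A → ';' ';' on { ';' }

A FIRST/FIRST conflict occurs when two productions N → α and N → β for the same non-terminal have FIRST(α) ∩ FIRST(β) ≠ ∅ (with ε ∈ FIRST of a nullable right-hand side, so two nullable alternatives also conflict).

FIRST sets of the non-terminals at (or reachable through a nullable prefix from) the front of some alternative:
  FIRST(A) = { ';', 'a', ε }
  FIRST(T) = { ';', 'a' }

Productions for A:
  A → A T: FIRST = { ';', 'a' }
  A → ε: FIRST = { ε }
  A → a e: FIRST = { 'a' }
  A → ; ;: FIRST = { ';' }
Productions for T:
  T → ;: FIRST = { ';' }
  T → a T A: FIRST = { 'a' }

Conflict for A: A → A T and A → a e
  Overlap: { 'a' }
Conflict for A: A → A T and A → ; ;
  Overlap: { ';' }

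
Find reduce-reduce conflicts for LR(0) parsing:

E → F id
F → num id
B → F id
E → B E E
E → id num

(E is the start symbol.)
Yes — I8: [B → F id .] vs [E → F id .]

Augment with E' → E and build the canonical LR(0) collection (I0 = CLOSURE({[E' → . E]}), then GOTO on every symbol after a dot until no new states appear). It has 11 states:
  I0: { [B → . F id], [E → . B E E], [E → . F id], [E → . id num], [E' → . E], [F → . num id] }  — shift
  I1: { [B → . F id], [E → . B E E], [E → . F id], [E → . id num], [E → B . E E], [F → . num id] }  — shift
  I2: { [E' → E .] }  — accept
  I3: { [B → F . id], [E → F . id] }  — shift
  I4: { [E → id . num] }  — shift
  I5: { [F → num . id] }  — shift
  I6: { [F → num id .] }  — reduce
  I7: { [E → id num .] }  — reduce
  I8: { [B → F id .], [E → F id .] }  — 2 reduces
  I9: { [B → . F id], [E → . B E E], [E → . F id], [E → . id num], [E → B E . E], [F → . num id] }  — shift
  I10: { [E → B E E .] }  — reduce

I8 contains complete items [B → F id .], [E → F id .] — reduce-reduce conflict.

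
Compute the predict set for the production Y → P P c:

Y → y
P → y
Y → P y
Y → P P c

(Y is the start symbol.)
{ 'y' }

PREDICT(Y → P P c) = (FIRST(RHS) \ {ε}) ∪ (FOLLOW(Y) if ε ∈ FIRST(RHS), i.e. RHS ⇒* ε)
FIRST(P) = { 'y' }
FIRST(P P c) = { 'y' }
ε ∉ FIRST(P P c), so FOLLOW(Y) is not added.
PREDICT(Y → P P c) = { 'y' }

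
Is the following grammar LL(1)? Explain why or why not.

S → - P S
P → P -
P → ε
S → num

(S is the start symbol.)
Relevant sets:
  FIRST(P) = { '-', ε }
  FOLLOW(P) = { '-', 'num' }

For S:
  PREDICT(S → '-' P S) = { '-' }
  PREDICT(S → num) = { 'num' }
For P:
  PREDICT(P → P '-') = { '-' }
  PREDICT(P → ε) = { '-', 'num' }

Conflict found: Predict set conflict for P: { '-' }
The grammar is NOT LL(1).

Answer: No. Predict set conflict for P: { '-' }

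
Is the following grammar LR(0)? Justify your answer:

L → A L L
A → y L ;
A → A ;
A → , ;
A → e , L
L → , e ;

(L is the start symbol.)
A grammar is LR(0) if no state in the canonical LR(0) collection has:
  - both a shift item (dot before a terminal) and a complete item (shift-reduce conflict), or
  - two or more complete items (reduce-reduce conflict; the accept item [L' → L .] counts as a complete item here).

Augment with L' → L and build the canonical LR(0) collection (I0 = CLOSURE({[L' → . L]}), then GOTO on every symbol after a dot until no new states appear). It has 16 states:
  I0: { [A → . , ;], [A → . A ;], [A → . e , L], [A → . y L ;], [L → . , e ;], [L → . A L L], [L' → . L] }  — shift
  I1: { [A → , . ;], [L → , . e ;] }  — shift
  I2: { [A → . , ;], [A → . A ;], [A → . e , L], [A → . y L ;], [A → A . ;], [L → . , e ;], [L → . A L L], [L → A . L L] }  — shift
  I3: { [L' → L .] }  — accept
  I4: { [A → e . , L] }  — shift
  I5: { [A → . , ;], [A → . A ;], [A → . e , L], [A → . y L ;], [A → y . L ;], [L → . , e ;], [L → . A L L] }  — shift
  I6: { [A → y L . ;] }  — shift
  I7: { [A → y L ; .] }  — reduce
  I8: { [A → . , ;], [A → . A ;], [A → . e , L], [A → . y L ;], [A → e , . L], [L → . , e ;], [L → . A L L] }  — shift
  I9: { [A → e , L .] }  — reduce
  I10: { [A → A ; .] }  — reduce
  I11: { [A → . , ;], [A → . A ;], [A → . e , L], [A → . y L ;], [L → . , e ;], [L → . A L L], [L → A L . L] }  — shift
  I12: { [L → A L L .] }  — reduce
  I13: { [A → , ; .] }  — reduce
  I14: { [L → , e . ;] }  — shift
  I15: { [L → , e ; .] }  — reduce

Every state is either a pure shift/goto state or contains exactly one complete item and nothing to shift — no conflicts. The grammar is LR(0).

Answer: Yes, the grammar is LR(0)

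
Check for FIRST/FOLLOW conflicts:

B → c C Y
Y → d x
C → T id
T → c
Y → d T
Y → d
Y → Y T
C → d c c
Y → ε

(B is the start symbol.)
Yes. Y → Y T with FOLLOW(Y) on { 'c' }

Nullable non-terminals: Y.
FIRST sets used below: FIRST(Y) = { 'c', 'd', ε }, FIRST(T) = { 'c' }

Y: nullable alternative(s) Y → ε; FOLLOW(Y) = { $, 'c' }
  Y → d x: FIRST \ {ε} = { 'd' } — disjoint from FOLLOW(Y)
  Y → d T: FIRST \ {ε} = { 'd' } — disjoint from FOLLOW(Y)
  Y → d: FIRST \ {ε} = { 'd' } — disjoint from FOLLOW(Y)
  Y → Y T: FIRST \ {ε} = { 'c', 'd' } — overlaps FOLLOW(Y) on { 'c' }: CONFLICT
  Y → ε: FIRST \ {ε} = { } — this is the only nullable alternative, skip

B, C, T have no nullable alternative, so no FIRST/FOLLOW check is needed there.

So the grammar has 1 FIRST/FOLLOW conflict (marked CONFLICT above).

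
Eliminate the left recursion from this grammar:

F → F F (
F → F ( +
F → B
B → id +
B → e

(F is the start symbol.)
F → B F'
F' → F ( F'
F' → ( + F'
F' → ε
B → id +
B → e

F is directly left-recursive. The standard transformation for
  A → A α₁ | ... | A α_m | β₁ | ... | β_n
is
  A  → β₁ A' | ... | β_n A'
  A' → α₁ A' | ... | α_m A' | ε

F → B becomes F → B F'
F → F F ( becomes F' → F ( F'
F → F ( + becomes F' → ( + F'
Add F' → ε

Productions for other non-terminals are unchanged:
  B → id +
  B → e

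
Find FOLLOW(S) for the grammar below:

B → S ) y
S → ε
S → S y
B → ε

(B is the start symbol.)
{ ')', 'y' }

In B → S ) y: S is followed by ')' y, add FIRST(')' y) \ {ε} = { ')' }
In S → S y: S is followed by y, add FIRST(y) \ {ε} = { 'y' }

Taking the union: FOLLOW(S) = { ')', 'y' }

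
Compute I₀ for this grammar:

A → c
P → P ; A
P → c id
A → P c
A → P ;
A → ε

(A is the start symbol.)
First, augment the grammar with A' → A
I₀ = CLOSURE({ [A' → . A] }):
  [A' → . A] has the dot before A: add [A → . c], [A → . P c], [A → . P ;], [A → .]
  [A → . P c] has the dot before P: add [P → . P ; A], [P → . c id]
No further items can be added.

I₀ = { [A → . P ;], [A → . P c], [A → . c], [A → .], [A' → . A], [P → . P ; A], [P → . c id] }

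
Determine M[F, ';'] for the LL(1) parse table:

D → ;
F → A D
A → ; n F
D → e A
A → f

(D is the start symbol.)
To find M[F, ';'], we find productions for F where ';' is in the predict set (PREDICT(N → α) = (FIRST(α) \ {ε}) ∪ (FOLLOW(N) if α ⇒* ε)).

Relevant sets:
  FIRST(A) = { ';', 'f' }

F → A D: PREDICT = { ';', 'f' }
  ';' is in predict set, so this production goes in M[F, ';']

M[F, ';'] = F → A D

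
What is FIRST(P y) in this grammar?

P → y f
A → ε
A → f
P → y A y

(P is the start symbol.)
{ 'y' }

FIRST sets of the non-terminals involved (from the grammar, by fixed-point iteration):
  FIRST(P) = { 'y' }

To compute FIRST(P y), process the symbols left to right:
Symbol P is a non-terminal. Add FIRST(P) \ {ε} = { 'y' }
P is not nullable (ε ∉ FIRST(P)), so stop here.
FIRST(P y) = { 'y' }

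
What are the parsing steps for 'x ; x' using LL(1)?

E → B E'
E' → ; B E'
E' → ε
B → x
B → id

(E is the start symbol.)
Stack is shown with the top on the left.

Stack     Input    Action
-------------------------
E $       x ; x $  output E → B E'
B E' $    x ; x $  output B → x
x E' $    x ; x $  match 'x'
E' $      ; x $    output E' → ; B E'
; B E' $  ; x $    match ';'
B E' $    x $      output B → x
x E' $    x $      match 'x'
E' $      $        output E' → ε
$         $        accept

The string is accepted.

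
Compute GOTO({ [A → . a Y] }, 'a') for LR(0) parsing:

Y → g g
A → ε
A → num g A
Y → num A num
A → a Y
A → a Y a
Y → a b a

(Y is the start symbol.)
{ [A → a . Y], [Y → . a b a], [Y → . g g], [Y → . num A num] }

GOTO(I, 'a') = CLOSURE({ [A → αX.β] : [A → α.Xβ] ∈ I, X = 'a' })

Items with dot before 'a', with the dot advanced:
  [A → . a Y] → [A → a . Y]
Closure of the advanced items:
  [A → a . Y] has the dot before Y: add [Y → . g g], [Y → . num A num], [Y → . a b a]

GOTO = { [A → a . Y], [Y → . a b a], [Y → . g g], [Y → . num A num] }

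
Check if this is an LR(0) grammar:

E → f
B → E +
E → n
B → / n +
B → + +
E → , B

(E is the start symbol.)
Yes, the grammar is LR(0)

Augment with E' → E and build the canonical LR(0) collection (I0 = CLOSURE({[E' → . E]}), then GOTO on every symbol after a dot until no new states appear). It has 13 states:
  I0: { [E → . , B], [E → . f], [E → . n], [E' → . E] }  — shift
  I1: { [B → . + +], [B → . / n +], [B → . E +], [E → , . B], [E → . , B], [E → . f], [E → . n] }  — shift
  I2: { [E' → E .] }  — accept
  I3: { [E → f .] }  — reduce
  I4: { [E → n .] }  — reduce
  I5: { [B → + . +] }  — shift
  I6: { [B → / . n +] }  — shift
  I7: { [E → , B .] }  — reduce
  I8: { [B → E . +] }  — shift
  I9: { [B → E + .] }  — reduce
  I10: { [B → / n . +] }  — shift
  I11: { [B → / n + .] }  — reduce
  I12: { [B → + + .] }  — reduce

Every state is either a pure shift/goto state or contains exactly one complete item and nothing to shift — no conflicts. The grammar is LR(0).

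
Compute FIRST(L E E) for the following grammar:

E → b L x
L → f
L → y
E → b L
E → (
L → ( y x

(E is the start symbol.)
{ '(', 'f', 'y' }

FIRST sets of the non-terminals involved (from the grammar, by fixed-point iteration):
  FIRST(L) = { '(', 'f', 'y' }

To compute FIRST(L E E), process the symbols left to right:
Symbol L is a non-terminal. Add FIRST(L) \ {ε} = { '(', 'f', 'y' }
L is not nullable (ε ∉ FIRST(L)), so stop here.
FIRST(L E E) = { '(', 'f', 'y' }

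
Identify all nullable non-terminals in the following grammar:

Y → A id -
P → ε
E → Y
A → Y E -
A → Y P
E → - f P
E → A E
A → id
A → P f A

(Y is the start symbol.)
{ 'P' }

ε-productions: P → ε
So P is immediately nullable.
No further non-terminal can be added: every production for the remaining non-terminals contains a terminal or a non-nullable non-terminal.
Nullable = { 'P' }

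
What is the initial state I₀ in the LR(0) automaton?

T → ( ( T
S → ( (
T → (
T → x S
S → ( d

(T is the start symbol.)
{ [T → . ( ( T], [T → . (], [T → . x S], [T' → . T] }

First, augment the grammar with T' → T
I₀ = CLOSURE({ [T' → . T] }):
  [T' → . T] has the dot before T: add [T → . ( ( T], [T → . (], [T → . x S]
No further items can be added.

I₀ = { [T → . ( ( T], [T → . (], [T → . x S], [T' → . T] }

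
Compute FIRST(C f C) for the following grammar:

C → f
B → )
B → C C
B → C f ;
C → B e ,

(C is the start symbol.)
{ ')', 'f' }

FIRST sets of the non-terminals involved (from the grammar, by fixed-point iteration):
  FIRST(C) = { ')', 'f' }

To compute FIRST(C f C), process the symbols left to right:
Symbol C is a non-terminal. Add FIRST(C) \ {ε} = { ')', 'f' }
C is not nullable (ε ∉ FIRST(C)), so stop here.
FIRST(C f C) = { ')', 'f' }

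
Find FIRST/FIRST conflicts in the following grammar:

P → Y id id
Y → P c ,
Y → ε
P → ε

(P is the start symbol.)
No FIRST/FIRST conflicts.

FIRST sets of the non-terminals at (or reachable through a nullable prefix from) the front of some alternative:
  FIRST(Y) = { 'c', 'id', ε }
  FIRST(P) = { 'c', 'id', ε }

Productions for P:
  P → Y id id: FIRST = { 'c', 'id' }
  P → ε: FIRST = { ε }
Productions for Y:
  Y → P c ,: FIRST = { 'c', 'id' }
  Y → ε: FIRST = { ε }

All alternatives of each non-terminal have pairwise disjoint FIRST sets.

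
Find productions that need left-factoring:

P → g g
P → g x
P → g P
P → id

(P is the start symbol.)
Yes, P has productions with common prefix 'g'

Left-factoring is needed when two productions for the same non-terminal
share a common prefix on the right-hand side.

Productions for P:
  P → g g
  P → g x
  P → g P
  P → id

Found common prefix 'g' in productions for P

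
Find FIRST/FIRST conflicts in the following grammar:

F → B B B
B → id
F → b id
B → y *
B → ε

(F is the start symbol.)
No FIRST/FIRST conflicts.

A FIRST/FIRST conflict occurs when two productions N → α and N → β for the same non-terminal have FIRST(α) ∩ FIRST(β) ≠ ∅ (with ε ∈ FIRST of a nullable right-hand side, so two nullable alternatives also conflict).

FIRST sets of the non-terminals at (or reachable through a nullable prefix from) the front of some alternative:
  FIRST(B) = { 'id', 'y', ε }

Productions for F:
  F → B B B: FIRST = { 'id', 'y', ε }
  F → b id: FIRST = { 'b' }
Productions for B:
  B → id: FIRST = { 'id' }
  B → y *: FIRST = { 'y' }
  B → ε: FIRST = { ε }

All alternatives of each non-terminal have pairwise disjoint FIRST sets.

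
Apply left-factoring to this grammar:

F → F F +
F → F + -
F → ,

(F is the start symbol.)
F → F F'
F' → F +
F' → + -
F → ,

Left-factoring transforms A → αβ₁ | αβ₂ into A → αA' and A' → β₁ | β₂
(α is the longest common prefix among the alternatives). Repeat until
no nonterminal has two alternatives with a common prefix.

Round 1: F has alternatives sharing prefix 'F'. Introduce F': F → F F'
  Add: F' → F +
  Add: F' → + -

No remaining common prefixes — done.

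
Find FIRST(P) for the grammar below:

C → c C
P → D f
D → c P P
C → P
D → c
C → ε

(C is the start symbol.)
FIRST sets of the other non-terminals involved (by the same procedure, iterated to a fixed point):
  FIRST(D) = { 'c' }

From P → D f:
  - D is a non-terminal: add FIRST(D) \ {ε} = { 'c' }
    D is not nullable, so stop

Collecting: FIRST(P) = { 'c' }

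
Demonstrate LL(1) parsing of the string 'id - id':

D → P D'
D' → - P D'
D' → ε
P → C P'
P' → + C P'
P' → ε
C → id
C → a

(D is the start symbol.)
Stack is shown with the top on the left.

Stack       Input      Action
-----------------------------
D $         id - id $  output D → P D'
P D' $      id - id $  output P → C P'
C P' D' $   id - id $  output C → id
id P' D' $  id - id $  match 'id'
P' D' $     - id $     output P' → ε
D' $        - id $     output D' → - P D'
- P D' $    - id $     match '-'
P D' $      id $       output P → C P'
C P' D' $   id $       output C → id
id P' D' $  id $       match 'id'
P' D' $     $          output P' → ε
D' $        $          output D' → ε
$           $          accept

The string is accepted.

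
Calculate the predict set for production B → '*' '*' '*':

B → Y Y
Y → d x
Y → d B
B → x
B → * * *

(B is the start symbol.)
PREDICT(B → '*' '*' '*') = (FIRST(RHS) \ {ε}) ∪ (FOLLOW(B) if ε ∈ FIRST(RHS), i.e. RHS ⇒* ε)
FIRST('*' '*' '*') = { '*' }
ε ∉ FIRST('*' '*' '*'), so FOLLOW(B) is not added.
PREDICT(B → '*' '*' '*') = { '*' }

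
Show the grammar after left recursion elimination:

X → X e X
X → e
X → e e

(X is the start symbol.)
X is directly left-recursive. The standard transformation for
  A → A α₁ | ... | A α_m | β₁ | ... | β_n
is
  A  → β₁ A' | ... | β_n A'
  A' → α₁ A' | ... | α_m A' | ε

X → e becomes X → e X'
X → e e becomes X → e e X'
X → X e X becomes X' → e X X'
Add X' → ε

Resulting grammar:
X → e X'
X → e e X'
X' → e X X'
X' → ε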